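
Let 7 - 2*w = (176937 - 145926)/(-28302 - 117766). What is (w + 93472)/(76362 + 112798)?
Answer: 27307589679/55260445760 ≈ 0.49416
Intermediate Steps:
w = 1053487/292136 (w = 7/2 - (176937 - 145926)/(2*(-28302 - 117766)) = 7/2 - 31011/(2*(-146068)) = 7/2 - 31011*(-1)/(2*146068) = 7/2 - 1/2*(-31011/146068) = 7/2 + 31011/292136 = 1053487/292136 ≈ 3.6062)
(w + 93472)/(76362 + 112798) = (1053487/292136 + 93472)/(76362 + 112798) = (27307589679/292136)/189160 = (27307589679/292136)*(1/189160) = 27307589679/55260445760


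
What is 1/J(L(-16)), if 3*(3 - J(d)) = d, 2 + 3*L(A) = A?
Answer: 1/5 ≈ 0.20000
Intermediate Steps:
L(A) = -2/3 + A/3
J(d) = 3 - d/3
1/J(L(-16)) = 1/(3 - (-2/3 + (1/3)*(-16))/3) = 1/(3 - (-2/3 - 16/3)/3) = 1/(3 - 1/3*(-6)) = 1/(3 + 2) = 1/5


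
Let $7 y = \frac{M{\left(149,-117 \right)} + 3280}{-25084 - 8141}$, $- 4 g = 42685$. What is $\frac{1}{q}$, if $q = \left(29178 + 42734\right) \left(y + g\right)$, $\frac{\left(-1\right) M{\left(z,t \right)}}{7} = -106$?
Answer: $- \frac{232575}{178476234774814} \approx -1.3031 \cdot 10^{-9}$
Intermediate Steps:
$g = - \frac{42685}{4}$ ($g = \left(- \frac{1}{4}\right) 42685 = - \frac{42685}{4} \approx -10671.0$)
$M{\left(z,t \right)} = 742$ ($M{\left(z,t \right)} = \left(-7\right) \left(-106\right) = 742$)
$y = - \frac{4022}{232575}$ ($y = \frac{\left(742 + 3280\right) \frac{1}{-25084 - 8141}}{7} = \frac{4022 \frac{1}{-33225}}{7} = \frac{4022 \left(- \frac{1}{33225}\right)}{7} = \frac{1}{7} \left(- \frac{4022}{33225}\right) = - \frac{4022}{232575} \approx -0.017293$)
$q = - \frac{178476234774814}{232575}$ ($q = \left(29178 + 42734\right) \left(- \frac{4022}{232575} - \frac{42685}{4}\right) = 71912 \left(- \frac{9927479963}{930300}\right) = - \frac{178476234774814}{232575} \approx -7.6739 \cdot 10^{8}$)
$\frac{1}{q} = \frac{1}{- \frac{178476234774814}{232575}} = - \frac{232575}{178476234774814}$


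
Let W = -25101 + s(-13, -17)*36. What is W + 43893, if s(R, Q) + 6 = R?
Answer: 18108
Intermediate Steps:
s(R, Q) = -6 + R
W = -25785 (W = -25101 + (-6 - 13)*36 = -25101 - 19*36 = -25101 - 684 = -25785)
W + 43893 = -25785 + 43893 = 18108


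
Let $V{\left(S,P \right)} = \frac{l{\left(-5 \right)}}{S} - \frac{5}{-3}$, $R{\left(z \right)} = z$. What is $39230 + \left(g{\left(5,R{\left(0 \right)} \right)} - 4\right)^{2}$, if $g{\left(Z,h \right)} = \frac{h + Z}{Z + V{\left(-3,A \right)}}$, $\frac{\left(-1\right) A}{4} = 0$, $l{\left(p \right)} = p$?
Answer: $\frac{981039}{25} \approx 39242.0$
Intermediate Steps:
$A = 0$ ($A = \left(-4\right) 0 = 0$)
$V{\left(S,P \right)} = \frac{5}{3} - \frac{5}{S}$ ($V{\left(S,P \right)} = - \frac{5}{S} - \frac{5}{-3} = - \frac{5}{S} - - \frac{5}{3} = - \frac{5}{S} + \frac{5}{3} = \frac{5}{3} - \frac{5}{S}$)
$g{\left(Z,h \right)} = \frac{Z + h}{\frac{10}{3} + Z}$ ($g{\left(Z,h \right)} = \frac{h + Z}{Z + \left(\frac{5}{3} - \frac{5}{-3}\right)} = \frac{Z + h}{Z + \left(\frac{5}{3} - - \frac{5}{3}\right)} = \frac{Z + h}{Z + \left(\frac{5}{3} + \frac{5}{3}\right)} = \frac{Z + h}{Z + \frac{10}{3}} = \frac{Z + h}{\frac{10}{3} + Z}$)
$39230 + \left(g{\left(5,R{\left(0 \right)} \right)} - 4\right)^{2} = 39230 + \left(\frac{3 \left(5 + 0\right)}{10 + 3 \cdot 5} - 4\right)^{2} = 39230 + \left(3 \frac{1}{10 + 15} \cdot 5 - 4\right)^{2} = 39230 + \left(3 \cdot \frac{1}{25} \cdot 5 - 4\right)^{2} = 39230 + \left(\frac{3}{5} - 4\right)^{2} = 39230 + \left(- \frac{17}{5}\right)^{2} = 39230 + \frac{289}{25} = \frac{981039}{25}$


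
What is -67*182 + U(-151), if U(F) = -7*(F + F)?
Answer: -10080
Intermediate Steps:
U(F) = -14*F
-67*182 + U(-151) = -67*182 - 14*(-151) = -12194 + 2114 = -10080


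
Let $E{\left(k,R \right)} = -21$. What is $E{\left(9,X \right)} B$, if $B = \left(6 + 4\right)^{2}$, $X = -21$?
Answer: $-2100$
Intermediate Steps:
$B = 100$ ($B = 10^{2} = 100$)
$E{\left(9,X \right)} B = \left(-21\right) 100 = -2100$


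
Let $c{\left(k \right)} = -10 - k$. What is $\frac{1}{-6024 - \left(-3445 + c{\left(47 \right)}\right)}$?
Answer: $- \frac{1}{2522} \approx -0.00039651$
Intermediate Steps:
$\frac{1}{-6024 - \left(-3445 + c{\left(47 \right)}\right)} = \frac{1}{-6024 + \left(3445 - \left(-10 - 47\right)\right)} = \frac{1}{-6024 + \left(3445 - -57\right)} = \frac{1}{-6024 + \left(3445 + 57\right)} = \frac{1}{-6024 + 3502} = \frac{1}{-2522} = - \frac{1}{2522}$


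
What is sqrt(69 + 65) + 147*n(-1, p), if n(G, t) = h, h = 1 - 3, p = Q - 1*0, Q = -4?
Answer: -294 + sqrt(134) ≈ -282.42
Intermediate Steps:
p = -4 (p = -4 - 1*0 = -4 + 0 = -4)
h = -2
n(G, t) = -2
sqrt(69 + 65) + 147*n(-1, p) = sqrt(69 + 65) + 147*(-2) = sqrt(134) - 294 = -294 + sqrt(134)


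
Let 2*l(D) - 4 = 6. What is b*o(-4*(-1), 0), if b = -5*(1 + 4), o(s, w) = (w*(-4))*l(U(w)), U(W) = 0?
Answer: 0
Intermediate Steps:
l(D) = 5 (l(D) = 2 + (1/2)*6 = 2 + 3 = 5)
o(s, w) = -20*w (o(s, w) = (w*(-4))*5 = -4*w*5 = -20*w)
b = -25 (b = -5*5 = -25)
b*o(-4*(-1), 0) = -(-500)*0 = -25*0 = 0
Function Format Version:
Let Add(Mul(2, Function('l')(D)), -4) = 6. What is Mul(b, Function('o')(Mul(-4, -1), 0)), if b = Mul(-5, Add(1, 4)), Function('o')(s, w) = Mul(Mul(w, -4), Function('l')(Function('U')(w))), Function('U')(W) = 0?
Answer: 0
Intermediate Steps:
Function('l')(D) = 5 (Function('l')(D) = Add(2, Mul(Rational(1, 2), 6)) = Add(2, 3) = 5)
Function('o')(s, w) = Mul(-20, w) (Function('o')(s, w) = Mul(Mul(w, -4), 5) = Mul(Mul(-4, w), 5) = Mul(-20, w))
b = -25 (b = Mul(-5, 5) = -25)
Mul(b, Function('o')(Mul(-4, -1), 0)) = Mul(-25, Mul(-20, 0)) = Mul(-25, 0) = 0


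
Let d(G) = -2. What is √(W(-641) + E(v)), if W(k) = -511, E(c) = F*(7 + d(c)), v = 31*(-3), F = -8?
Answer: I*√551 ≈ 23.473*I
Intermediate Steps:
v = -93
E(c) = -40 (E(c) = -8*(7 - 2) = -8*5 = -40)
√(W(-641) + E(v)) = √(-511 - 40) = √(-551) = I*√551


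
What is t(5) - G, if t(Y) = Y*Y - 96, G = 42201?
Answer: -42272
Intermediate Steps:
t(Y) = -96 + Y**2 (t(Y) = Y**2 - 96 = -96 + Y**2)
t(5) - G = (-96 + 5**2) - 1*42201 = (-96 + 25) - 42201 = -71 - 42201 = -42272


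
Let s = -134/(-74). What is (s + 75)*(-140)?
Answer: -397880/37 ≈ -10754.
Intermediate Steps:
s = 67/37 (s = -134*(-1/74) = 67/37 ≈ 1.8108)
(s + 75)*(-140) = (67/37 + 75)*(-140) = (2842/37)*(-140) = -397880/37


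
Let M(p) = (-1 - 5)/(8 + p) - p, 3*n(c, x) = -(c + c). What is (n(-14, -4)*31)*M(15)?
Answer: -101556/23 ≈ -4415.5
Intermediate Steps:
n(c, x) = -2*c/3 (n(c, x) = (-(c + c))/3 = (-2*c)/3 = -2*c/3)
M(p) = -p - 6/(8 + p) (M(p) = -6/(8 + p) - p = -p - 6/(8 + p))
(n(-14, -4)*31)*M(15) = (-⅔*(-14)*31)*((-6 - 1*15² - 8*15)/(8 + 15)) = ((28/3)*31)*((-6 - 1*225 - 120)/23) = 868*((-6 - 225 - 120)/23)/3 = 868*((1/23)*(-351))/3 = (868/3)*(-351/23) = -101556/23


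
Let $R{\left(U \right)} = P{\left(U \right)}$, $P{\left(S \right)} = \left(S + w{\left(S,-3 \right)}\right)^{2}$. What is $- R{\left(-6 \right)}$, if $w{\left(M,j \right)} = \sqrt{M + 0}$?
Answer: $-30 + 12 i \sqrt{6} \approx -30.0 + 29.394 i$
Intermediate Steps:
$w{\left(M,j \right)} = \sqrt{M}$
$P{\left(S \right)} = \left(S + \sqrt{S}\right)^{2}$
$R{\left(U \right)} = \left(U + \sqrt{U}\right)^{2}$
$- R{\left(-6 \right)} = - \left(-6 + \sqrt{-6}\right)^{2} = - \left(-6 + i \sqrt{6}\right)^{2}$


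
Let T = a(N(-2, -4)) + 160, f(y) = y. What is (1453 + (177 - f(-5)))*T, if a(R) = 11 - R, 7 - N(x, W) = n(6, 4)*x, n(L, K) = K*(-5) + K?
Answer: 320460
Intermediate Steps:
n(L, K) = -4*K (n(L, K) = -5*K + K = -4*K)
N(x, W) = 7 + 16*x (N(x, W) = 7 - (-4*4)*x = 7 - (-16)*x = 7 + 16*x)
T = 196 (T = (11 - (7 + 16*(-2))) + 160 = (11 - (7 - 32)) + 160 = (11 - 1*(-25)) + 160 = (11 + 25) + 160 = 36 + 160 = 196)
(1453 + (177 - f(-5)))*T = (1453 + (177 - 1*(-5)))*196 = (1453 + (177 + 5))*196 = (1453 + 182)*196 = 1635*196 = 320460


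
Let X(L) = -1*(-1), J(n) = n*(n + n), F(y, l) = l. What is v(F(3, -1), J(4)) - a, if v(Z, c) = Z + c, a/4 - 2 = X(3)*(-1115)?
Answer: 4483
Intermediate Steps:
J(n) = 2*n**2 (J(n) = n*(2*n) = 2*n**2)
X(L) = 1
a = -4452 (a = 8 + 4*(1*(-1115)) = 8 + 4*(-1115) = 8 - 4460 = -4452)
v(F(3, -1), J(4)) - a = (-1 + 2*4**2) - 1*(-4452) = (-1 + 2*16) + 4452 = (-1 + 32) + 4452 = 31 + 4452 = 4483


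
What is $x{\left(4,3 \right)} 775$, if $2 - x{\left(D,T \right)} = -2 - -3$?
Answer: $775$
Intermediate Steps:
$x{\left(D,T \right)} = 1$ ($x{\left(D,T \right)} = 2 - \left(-2 - -3\right) = 2 - \left(-2 + 3\right) = 2 - 1 = 1$)
$x{\left(4,3 \right)} 775 = 1 \cdot 775 = 775$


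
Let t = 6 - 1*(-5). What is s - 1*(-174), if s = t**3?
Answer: 1505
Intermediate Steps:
t = 11 (t = 6 + 5 = 11)
s = 1331 (s = 11**3 = 1331)
s - 1*(-174) = 1331 - 1*(-174) = 1331 + 174 = 1505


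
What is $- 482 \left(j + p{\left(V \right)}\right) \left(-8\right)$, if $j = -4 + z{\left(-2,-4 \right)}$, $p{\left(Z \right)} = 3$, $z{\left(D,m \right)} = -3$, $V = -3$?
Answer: $-15424$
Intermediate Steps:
$j = -7$ ($j = -4 - 3 = -7$)
$- 482 \left(j + p{\left(V \right)}\right) \left(-8\right) = - 482 \left(-7 + 3\right) \left(-8\right) = - 482 \left(\left(-4\right) \left(-8\right)\right) = \left(-482\right) 32 = -15424$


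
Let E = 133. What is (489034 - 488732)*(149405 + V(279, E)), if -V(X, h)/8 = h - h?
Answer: 45120310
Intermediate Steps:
V(X, h) = 0 (V(X, h) = -8*(h - h) = -8*0 = 0)
(489034 - 488732)*(149405 + V(279, E)) = (489034 - 488732)*(149405 + 0) = 302*149405 = 45120310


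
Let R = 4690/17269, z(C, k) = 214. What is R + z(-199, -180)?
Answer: 528608/2467 ≈ 214.27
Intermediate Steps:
R = 670/2467 (R = 4690*(1/17269) = 670/2467 ≈ 0.27158)
R + z(-199, -180) = 670/2467 + 214 = 528608/2467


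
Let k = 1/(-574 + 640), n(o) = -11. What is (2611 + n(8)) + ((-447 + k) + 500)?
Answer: 175099/66 ≈ 2653.0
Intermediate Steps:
k = 1/66 ≈ 0.015152
(2611 + n(8)) + ((-447 + k) + 500) = (2611 - 11) + ((-447 + 1/66) + 500) = 2600 + (-29501/66 + 500) = 2600 + 3499/66 = 175099/66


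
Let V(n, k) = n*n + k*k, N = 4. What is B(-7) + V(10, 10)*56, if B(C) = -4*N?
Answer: 11184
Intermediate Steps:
B(C) = -16 (B(C) = -4*4 = -16)
V(n, k) = k² + n² (V(n, k) = n² + k² = k² + n²)
B(-7) + V(10, 10)*56 = -16 + (10² + 10²)*56 = -16 + (100 + 100)*56 = -16 + 200*56 = -16 + 11200 = 11184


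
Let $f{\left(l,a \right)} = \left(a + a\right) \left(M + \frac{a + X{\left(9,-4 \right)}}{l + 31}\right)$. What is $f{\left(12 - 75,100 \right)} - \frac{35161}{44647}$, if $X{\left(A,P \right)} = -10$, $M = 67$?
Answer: $\frac{1146241403}{89294} \approx 12837.0$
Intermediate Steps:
$f{\left(l,a \right)} = 2 a \left(67 + \frac{-10 + a}{31 + l}\right)$ ($f{\left(l,a \right)} = \left(a + a\right) \left(67 + \frac{a - 10}{l + 31}\right) = 2 a \left(67 + \frac{-10 + a}{31 + l}\right)$)
$f{\left(12 - 75,100 \right)} - \frac{35161}{44647} = 2 \cdot 100 \frac{1}{31 + \left(12 - 75\right)} \left(2067 + 100 + 67 \left(12 - 75\right)\right) - \frac{35161}{44647} = 2 \cdot 100 \frac{1}{31 - 63} \left(2067 + 100 + 67 \left(-63\right)\right) - 35161 \cdot \frac{1}{44647} = 2 \cdot 100 \frac{1}{-32} \left(2067 + 100 - 4221\right) - \frac{35161}{44647} = 2 \cdot 100 \left(- \frac{1}{32}\right) \left(-2054\right) - \frac{35161}{44647} = \frac{25675}{2} - \frac{35161}{44647} = \frac{1146241403}{89294}$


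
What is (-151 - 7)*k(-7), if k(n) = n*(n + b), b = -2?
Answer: -9954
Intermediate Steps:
k(n) = n*(-2 + n) (k(n) = n*(n - 2) = n*(-2 + n))
(-151 - 7)*k(-7) = (-151 - 7)*(-7*(-2 - 7)) = -(-1106)*(-9) = -158*63 = -9954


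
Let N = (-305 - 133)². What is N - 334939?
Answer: -143095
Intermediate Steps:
N = 191844 (N = (-438)² = 191844)
N - 334939 = 191844 - 334939 = -143095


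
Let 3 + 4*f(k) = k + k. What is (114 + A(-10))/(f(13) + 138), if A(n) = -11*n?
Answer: 896/575 ≈ 1.5583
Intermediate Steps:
f(k) = -3/4 + k/2 (f(k) = -3/4 + (k + k)/4 = -3/4 + (2*k)/4 = -3/4 + k/2)
(114 + A(-10))/(f(13) + 138) = (114 - 11*(-10))/((-3/4 + (1/2)*13) + 138) = (114 + 110)/((-3/4 + 13/2) + 138) = 224/(23/4 + 138) = 224/(575/4) = (4/575)*224 = 896/575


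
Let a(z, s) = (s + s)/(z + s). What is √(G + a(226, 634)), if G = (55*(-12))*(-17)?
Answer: √518712655/215 ≈ 105.93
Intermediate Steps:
a(z, s) = 2*s/(s + z) (a(z, s) = (2*s)/(s + z) = 2*s/(s + z))
G = 11220 (G = -660*(-17) = 11220)
√(G + a(226, 634)) = √(11220 + 2*634/(634 + 226)) = √(11220 + 2*634/860) = √(11220 + 2*634*(1/860)) = √(11220 + 317/215) = √(2412617/215) = √518712655/215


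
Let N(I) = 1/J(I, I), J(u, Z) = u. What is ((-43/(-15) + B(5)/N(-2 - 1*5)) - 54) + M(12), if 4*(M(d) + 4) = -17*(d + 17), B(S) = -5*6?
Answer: 1897/60 ≈ 31.617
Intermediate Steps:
B(S) = -30
N(I) = 1/I
M(d) = -305/4 - 17*d/4 (M(d) = -4 + (-17*(d + 17))/4 = -4 + (-17*(17 + d))/4 = -4 + (-289 - 17*d)/4 = -4 + (-289/4 - 17*d/4) = -305/4 - 17*d/4)
((-43/(-15) + B(5)/N(-2 - 1*5)) - 54) + M(12) = ((-43/(-15) - 30/(1/(-2 - 1*5))) - 54) + (-305/4 - 17/4*12) = ((-43*(-1/15) - 30/(1/(-2 - 5))) - 54) + (-305/4 - 51) = ((43/15 - 30/(1/(-7))) - 54) - 509/4 = ((43/15 - 30/(-1/7)) - 54) - 509/4 = ((43/15 - 30*(-7)) - 54) - 509/4 = ((43/15 + 210) - 54) - 509/4 = (3193/15 - 54) - 509/4 = 2383/15 - 509/4 = 1897/60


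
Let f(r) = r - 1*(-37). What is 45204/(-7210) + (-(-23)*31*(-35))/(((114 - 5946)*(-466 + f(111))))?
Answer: -42007089527/6685746480 ≈ -6.2831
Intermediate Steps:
f(r) = 37 + r (f(r) = r + 37 = 37 + r)
45204/(-7210) + (-(-23)*31*(-35))/(((114 - 5946)*(-466 + f(111)))) = 45204/(-7210) + (-(-23)*31*(-35))/(((114 - 5946)*(-466 + (37 + 111)))) = 45204*(-1/7210) + (-23*(-31)*(-35))/((-5832*(-466 + 148))) = -22602/3605 + (713*(-35))/((-5832*(-318))) = -22602/3605 - 24955/1854576 = -42007089527/6685746480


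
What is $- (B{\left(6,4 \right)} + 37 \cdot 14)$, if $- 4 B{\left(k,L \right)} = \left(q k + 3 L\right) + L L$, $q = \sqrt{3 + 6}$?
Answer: $- \frac{1013}{2} \approx -506.5$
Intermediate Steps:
$q = 3$ ($q = \sqrt{9} = 3$)
$B{\left(k,L \right)} = - \frac{3 L}{4} - \frac{3 k}{4} - \frac{L^{2}}{4}$ ($B{\left(k,L \right)} = - \frac{\left(3 k + 3 L\right) + L L}{4} = - \frac{\left(3 L + 3 k\right) + L^{2}}{4} = - \frac{L^{2} + 3 L + 3 k}{4} = - \frac{3 L}{4} - \frac{3 k}{4} - \frac{L^{2}}{4}$)
$- (B{\left(6,4 \right)} + 37 \cdot 14) = - (\left(\left(- \frac{3}{4}\right) 4 - \frac{9}{2} - \frac{4^{2}}{4}\right) + 37 \cdot 14) = - (\left(-3 - \frac{9}{2} - 4\right) + 518) = - (- \frac{23}{2} + 518) = \left(-1\right) \frac{1013}{2} = - \frac{1013}{2}$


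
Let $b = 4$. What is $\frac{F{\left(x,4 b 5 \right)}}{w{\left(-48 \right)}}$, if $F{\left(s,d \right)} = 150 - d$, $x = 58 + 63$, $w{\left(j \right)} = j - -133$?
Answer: $\frac{14}{17} \approx 0.82353$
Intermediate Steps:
$w{\left(j \right)} = 133 + j$ ($w{\left(j \right)} = j + 133 = 133 + j$)
$x = 121$
$\frac{F{\left(x,4 b 5 \right)}}{w{\left(-48 \right)}} = \frac{150 - 4 \cdot 4 \cdot 5}{133 - 48} = \frac{150 - 16 \cdot 5}{85} = \left(150 - 80\right) \frac{1}{85} = 70 \cdot \frac{1}{85} = \frac{14}{17}$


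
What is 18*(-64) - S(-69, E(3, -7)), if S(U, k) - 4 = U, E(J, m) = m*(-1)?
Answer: -1087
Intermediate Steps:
E(J, m) = -m
S(U, k) = 4 + U
18*(-64) - S(-69, E(3, -7)) = 18*(-64) - (4 - 69) = -1152 - 1*(-65) = -1152 + 65 = -1087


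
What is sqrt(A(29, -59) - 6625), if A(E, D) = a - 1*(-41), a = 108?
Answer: 2*I*sqrt(1619) ≈ 80.474*I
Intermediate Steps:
A(E, D) = 149 (A(E, D) = 108 - 1*(-41) = 108 + 41 = 149)
sqrt(A(29, -59) - 6625) = sqrt(149 - 6625) = sqrt(-6476) = 2*I*sqrt(1619)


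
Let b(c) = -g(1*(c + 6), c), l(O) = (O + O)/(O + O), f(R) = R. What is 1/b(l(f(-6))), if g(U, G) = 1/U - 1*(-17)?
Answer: -7/120 ≈ -0.058333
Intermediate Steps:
l(O) = 1 (l(O) = (2*O)/((2*O)) = (2*O)*(1/(2*O)) = 1)
g(U, G) = 17 + 1/U (g(U, G) = 1/U + 17 = 17 + 1/U)
b(c) = -17 - 1/(6 + c) (b(c) = -(17 + 1/(1*(c + 6))) = -(17 + 1/(1*(6 + c))) = -(17 + 1/(6 + c)) = -17 - 1/(6 + c))
1/b(l(f(-6))) = 1/((-103 - 17*1)/(6 + 1)) = 1/((-103 - 17)/7) = 1/((⅐)*(-120)) = 1/(-120/7) = -7/120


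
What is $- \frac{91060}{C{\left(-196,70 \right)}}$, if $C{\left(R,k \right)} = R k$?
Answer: $\frac{4553}{686} \approx 6.637$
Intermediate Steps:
$- \frac{91060}{C{\left(-196,70 \right)}} = - \frac{91060}{\left(-196\right) 70} = - \frac{91060}{-13720} = \left(-91060\right) \left(- \frac{1}{13720}\right) = \frac{4553}{686}$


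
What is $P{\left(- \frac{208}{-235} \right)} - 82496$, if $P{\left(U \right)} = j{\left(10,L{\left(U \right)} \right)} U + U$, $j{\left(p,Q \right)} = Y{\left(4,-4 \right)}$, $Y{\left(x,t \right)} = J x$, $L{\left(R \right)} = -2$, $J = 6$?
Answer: $- \frac{3876272}{47} \approx -82474.0$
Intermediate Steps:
$Y{\left(x,t \right)} = 6 x$
$j{\left(p,Q \right)} = 24$ ($j{\left(p,Q \right)} = 6 \cdot 4 = 24$)
$P{\left(U \right)} = 25 U$ ($P{\left(U \right)} = 24 U + U = 25 U$)
$P{\left(- \frac{208}{-235} \right)} - 82496 = 25 \left(- \frac{208}{-235}\right) - 82496 = 25 \left(\left(-208\right) \left(- \frac{1}{235}\right)\right) - 82496 = 25 \cdot \frac{208}{235} - 82496 = \frac{1040}{47} - 82496 = - \frac{3876272}{47}$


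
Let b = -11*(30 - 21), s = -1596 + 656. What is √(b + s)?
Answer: I*√1039 ≈ 32.234*I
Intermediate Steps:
s = -940
b = -99 (b = -11*9 = -99)
√(b + s) = √(-99 - 940) = √(-1039) = I*√1039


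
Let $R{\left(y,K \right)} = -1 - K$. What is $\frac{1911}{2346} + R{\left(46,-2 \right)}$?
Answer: $\frac{1419}{782} \approx 1.8146$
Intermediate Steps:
$\frac{1911}{2346} + R{\left(46,-2 \right)} = \frac{1911}{2346} - -1 = 1911 \cdot \frac{1}{2346} + \left(-1 + 2\right) = \frac{637}{782} + 1 = \frac{1419}{782}$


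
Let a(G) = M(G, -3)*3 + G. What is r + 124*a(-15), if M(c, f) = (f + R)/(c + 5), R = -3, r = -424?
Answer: -10304/5 ≈ -2060.8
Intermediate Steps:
M(c, f) = (-3 + f)/(5 + c) (M(c, f) = (f - 3)/(c + 5) = (-3 + f)/(5 + c))
a(G) = G - 18/(5 + G) (a(G) = ((-3 - 3)/(5 + G))*3 + G = (-6/(5 + G))*3 + G = -6/(5 + G)*3 + G = -18/(5 + G) + G = G - 18/(5 + G))
r + 124*a(-15) = -424 + 124*((-18 - 15*(5 - 15))/(5 - 15)) = -424 + 124*((-18 - 15*(-10))/(-10)) = -424 + 124*(-(-18 + 150)/10) = -424 + 124*(-⅒*132) = -424 + 124*(-66/5) = -424 - 8184/5 = -10304/5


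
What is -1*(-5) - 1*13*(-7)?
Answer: 96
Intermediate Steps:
-1*(-5) - 1*13*(-7) = 5 - 13*(-7) = 5 + 91 = 96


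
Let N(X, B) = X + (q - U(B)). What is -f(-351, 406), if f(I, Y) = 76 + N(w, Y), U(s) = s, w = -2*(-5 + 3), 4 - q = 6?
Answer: 328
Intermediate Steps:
q = -2 (q = 4 - 1*6 = 4 - 6 = -2)
w = 4 (w = -2*(-2) = 4)
N(X, B) = -2 + X - B (N(X, B) = X + (-2 - B) = -2 + X - B)
f(I, Y) = 78 - Y (f(I, Y) = 76 + (-2 + 4 - Y) = 76 + (2 - Y) = 78 - Y)
-f(-351, 406) = -(78 - 1*406) = -(78 - 406) = -1*(-328) = 328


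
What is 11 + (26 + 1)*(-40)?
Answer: -1069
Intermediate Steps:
11 + (26 + 1)*(-40) = 11 + 27*(-40) = 11 - 1080 = -1069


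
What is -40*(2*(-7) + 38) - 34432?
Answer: -35392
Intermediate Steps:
-40*(2*(-7) + 38) - 34432 = -40*(-14 + 38) - 34432 = -40*24 - 34432 = -960 - 34432 = -35392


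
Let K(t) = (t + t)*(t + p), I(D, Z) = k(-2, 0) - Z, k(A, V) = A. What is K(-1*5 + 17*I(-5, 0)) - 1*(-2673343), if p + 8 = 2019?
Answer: 2519527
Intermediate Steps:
p = 2011 (p = -8 + 2019 = 2011)
I(D, Z) = -2 - Z
K(t) = 2*t*(2011 + t) (K(t) = (t + t)*(t + 2011) = (2*t)*(2011 + t) = 2*t*(2011 + t))
K(-1*5 + 17*I(-5, 0)) - 1*(-2673343) = 2*(-1*5 + 17*(-2 - 1*0))*(2011 + (-1*5 + 17*(-2 - 1*0))) - 1*(-2673343) = 2*(-5 + 17*(-2 + 0))*(2011 + (-5 + 17*(-2 + 0))) + 2673343 = 2*(-5 + 17*(-2))*(2011 + (-5 + 17*(-2))) + 2673343 = 2*(-5 - 34)*(2011 + (-5 - 34)) + 2673343 = 2*(-39)*(2011 - 39) + 2673343 = 2*(-39)*1972 + 2673343 = -153816 + 2673343 = 2519527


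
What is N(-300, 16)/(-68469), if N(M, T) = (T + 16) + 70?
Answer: -34/22823 ≈ -0.0014897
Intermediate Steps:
N(M, T) = 86 + T (N(M, T) = (16 + T) + 70 = 86 + T)
N(-300, 16)/(-68469) = (86 + 16)/(-68469) = 102*(-1/68469) = -34/22823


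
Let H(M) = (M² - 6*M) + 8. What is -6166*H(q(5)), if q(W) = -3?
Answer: -215810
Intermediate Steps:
H(M) = 8 + M² - 6*M
-6166*H(q(5)) = -6166*(8 + (-3)² - 6*(-3)) = -6166*(8 + 9 + 18) = -6166*35 = -215810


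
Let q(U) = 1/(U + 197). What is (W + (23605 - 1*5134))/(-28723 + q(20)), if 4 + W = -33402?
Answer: 648179/1246578 ≈ 0.51997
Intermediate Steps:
W = -33406 (W = -4 - 33402 = -33406)
q(U) = 1/(197 + U)
(W + (23605 - 1*5134))/(-28723 + q(20)) = (-33406 + (23605 - 1*5134))/(-28723 + 1/(197 + 20)) = (-33406 + (23605 - 5134))/(-28723 + 1/217) = (-33406 + 18471)/(-28723 + 1/217) = -14935/(-6232890/217) = -14935*(-217/6232890) = 648179/1246578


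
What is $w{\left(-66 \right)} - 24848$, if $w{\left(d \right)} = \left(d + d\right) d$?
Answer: $-16136$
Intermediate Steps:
$w{\left(d \right)} = 2 d^{2}$ ($w{\left(d \right)} = 2 d d = 2 d^{2}$)
$w{\left(-66 \right)} - 24848 = 2 \left(-66\right)^{2} - 24848 = 2 \cdot 4356 - 24848 = 8712 - 24848 = -16136$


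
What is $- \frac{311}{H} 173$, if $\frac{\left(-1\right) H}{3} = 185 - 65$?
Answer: $\frac{53803}{360} \approx 149.45$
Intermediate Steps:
$H = -360$ ($H = - 3 \left(185 - 65\right) = \left(-3\right) 120 = -360$)
$- \frac{311}{H} 173 = - \frac{311}{-360} \cdot 173 = \left(-311\right) \left(- \frac{1}{360}\right) 173 = \frac{311}{360} \cdot 173 = \frac{53803}{360}$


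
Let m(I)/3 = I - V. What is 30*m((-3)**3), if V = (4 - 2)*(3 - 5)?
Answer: -2070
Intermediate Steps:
V = -4 (V = 2*(-2) = -4)
m(I) = 12 + 3*I (m(I) = 3*(I - 1*(-4)) = 3*(I + 4) = 3*(4 + I) = 12 + 3*I)
30*m((-3)**3) = 30*(12 + 3*(-3)**3) = 30*(12 + 3*(-27)) = 30*(12 - 81) = 30*(-69) = -2070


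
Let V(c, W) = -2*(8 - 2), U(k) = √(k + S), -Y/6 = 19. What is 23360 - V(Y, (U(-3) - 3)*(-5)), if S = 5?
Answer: 23372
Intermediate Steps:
Y = -114 (Y = -6*19 = -114)
U(k) = √(5 + k) (U(k) = √(k + 5) = √(5 + k))
V(c, W) = -12 (V(c, W) = -2*6 = -12)
23360 - V(Y, (U(-3) - 3)*(-5)) = 23360 - 1*(-12) = 23360 + 12 = 23372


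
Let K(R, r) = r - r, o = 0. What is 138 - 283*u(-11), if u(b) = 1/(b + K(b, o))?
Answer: 1801/11 ≈ 163.73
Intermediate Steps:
K(R, r) = 0
u(b) = 1/b (u(b) = 1/(b + 0) = 1/b)
138 - 283*u(-11) = 138 - 283/(-11) = 138 - 283*(-1/11) = 138 + 283/11 = 1801/11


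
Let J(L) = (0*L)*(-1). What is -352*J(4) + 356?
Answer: 356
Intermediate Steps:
J(L) = 0 (J(L) = 0*(-1) = 0)
-352*J(4) + 356 = -352*0 + 356 = 0 + 356 = 356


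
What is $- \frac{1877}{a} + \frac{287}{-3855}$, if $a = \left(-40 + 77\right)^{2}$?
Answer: $- \frac{7628738}{5277495} \approx -1.4455$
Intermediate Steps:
$a = 1369$ ($a = 37^{2} = 1369$)
$- \frac{1877}{a} + \frac{287}{-3855} = - \frac{1877}{1369} + \frac{287}{-3855} = \left(-1877\right) \frac{1}{1369} + 287 \left(- \frac{1}{3855}\right) = - \frac{1877}{1369} - \frac{287}{3855} = - \frac{7628738}{5277495}$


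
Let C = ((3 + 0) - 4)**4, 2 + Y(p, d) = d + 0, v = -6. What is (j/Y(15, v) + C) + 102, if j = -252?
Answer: 269/2 ≈ 134.50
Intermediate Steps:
Y(p, d) = -2 + d (Y(p, d) = -2 + (d + 0) = -2 + d)
C = 1 (C = (3 - 4)**4 = (-1)**4 = 1)
(j/Y(15, v) + C) + 102 = (-252/(-2 - 6) + 1) + 102 = (-252/(-8) + 1) + 102 = (-252*(-1/8) + 1) + 102 = (63/2 + 1) + 102 = 65/2 + 102 = 269/2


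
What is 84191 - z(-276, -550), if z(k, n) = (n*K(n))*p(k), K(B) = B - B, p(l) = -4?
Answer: 84191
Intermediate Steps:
K(B) = 0
z(k, n) = 0 (z(k, n) = (n*0)*(-4) = 0*(-4) = 0)
84191 - z(-276, -550) = 84191 - 1*0 = 84191 + 0 = 84191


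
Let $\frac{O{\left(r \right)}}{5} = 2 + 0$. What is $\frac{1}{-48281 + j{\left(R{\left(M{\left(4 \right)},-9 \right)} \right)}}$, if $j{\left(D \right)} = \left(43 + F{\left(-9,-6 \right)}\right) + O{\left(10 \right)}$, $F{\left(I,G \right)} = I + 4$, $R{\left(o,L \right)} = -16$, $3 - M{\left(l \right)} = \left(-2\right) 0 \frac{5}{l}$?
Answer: $- \frac{1}{48233} \approx -2.0733 \cdot 10^{-5}$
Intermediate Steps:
$M{\left(l \right)} = 3$ ($M{\left(l \right)} = 3 - \left(-2\right) 0 \frac{5}{l} = 3 - 0 \frac{5}{l} = 3 - 0 = 3 + 0 = 3$)
$F{\left(I,G \right)} = 4 + I$
$O{\left(r \right)} = 10$ ($O{\left(r \right)} = 5 \left(2 + 0\right) = 5 \cdot 2 = 10$)
$j{\left(D \right)} = 48$ ($j{\left(D \right)} = \left(43 + \left(4 - 9\right)\right) + 10 = \left(43 - 5\right) + 10 = 38 + 10 = 48$)
$\frac{1}{-48281 + j{\left(R{\left(M{\left(4 \right)},-9 \right)} \right)}} = \frac{1}{-48281 + 48} = \frac{1}{-48233} = - \frac{1}{48233}$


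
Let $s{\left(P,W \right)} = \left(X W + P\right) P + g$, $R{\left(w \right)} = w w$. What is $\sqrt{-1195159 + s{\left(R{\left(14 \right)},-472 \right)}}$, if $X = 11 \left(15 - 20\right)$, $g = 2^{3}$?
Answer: $15 \sqrt{17473} \approx 1982.8$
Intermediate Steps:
$g = 8$
$R{\left(w \right)} = w^{2}$
$X = -55$ ($X = 11 \left(-5\right) = -55$)
$s{\left(P,W \right)} = 8 + P \left(P - 55 W\right)$ ($s{\left(P,W \right)} = \left(- 55 W + P\right) P + 8 = \left(P - 55 W\right) P + 8 = P \left(P - 55 W\right) + 8 = 8 + P \left(P - 55 W\right)$)
$\sqrt{-1195159 + s{\left(R{\left(14 \right)},-472 \right)}} = \sqrt{-1195159 + \left(8 + \left(14^{2}\right)^{2} - 55 \cdot 14^{2} \left(-472\right)\right)} = \sqrt{-1195159 + \left(8 + 196^{2} - 10780 \left(-472\right)\right)} = \sqrt{-1195159 + \left(8 + 38416 + 5088160\right)} = \sqrt{-1195159 + 5126584} = \sqrt{3931425} = 15 \sqrt{17473}$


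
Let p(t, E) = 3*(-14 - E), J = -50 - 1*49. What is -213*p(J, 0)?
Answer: 8946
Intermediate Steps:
J = -99 (J = -50 - 49 = -99)
p(t, E) = -42 - 3*E
-213*p(J, 0) = -213*(-42 - 3*0) = -213*(-42 + 0) = -213*(-42) = 8946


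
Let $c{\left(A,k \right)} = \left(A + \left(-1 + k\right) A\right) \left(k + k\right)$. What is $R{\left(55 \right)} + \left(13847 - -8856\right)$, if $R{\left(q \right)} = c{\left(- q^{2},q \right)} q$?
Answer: $-1006546047$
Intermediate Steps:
$c{\left(A,k \right)} = 2 k \left(A + A \left(-1 + k\right)\right)$ ($c{\left(A,k \right)} = \left(A + A \left(-1 + k\right)\right) 2 k = 2 k \left(A + A \left(-1 + k\right)\right)$)
$R{\left(q \right)} = - 2 q^{5}$ ($R{\left(q \right)} = 2 \left(- q^{2}\right) q^{2} q = - 2 q^{4} q = - 2 q^{5}$)
$R{\left(55 \right)} + \left(13847 - -8856\right) = - 2 \cdot 55^{5} + \left(13847 - -8856\right) = \left(-2\right) 503284375 + \left(13847 + 8856\right) = -1006568750 + 22703 = -1006546047$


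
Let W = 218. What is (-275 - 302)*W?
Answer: -125786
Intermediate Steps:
(-275 - 302)*W = (-275 - 302)*218 = -577*218 = -125786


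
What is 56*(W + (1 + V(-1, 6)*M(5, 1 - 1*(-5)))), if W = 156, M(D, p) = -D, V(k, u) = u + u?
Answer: 5432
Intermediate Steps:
V(k, u) = 2*u
56*(W + (1 + V(-1, 6)*M(5, 1 - 1*(-5)))) = 56*(156 + (1 + (2*6)*(-1*5))) = 56*(156 + (1 + 12*(-5))) = 56*(156 + (1 - 60)) = 56*(156 - 59) = 56*97 = 5432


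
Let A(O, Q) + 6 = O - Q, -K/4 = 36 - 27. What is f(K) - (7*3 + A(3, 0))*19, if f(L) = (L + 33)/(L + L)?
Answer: -8207/24 ≈ -341.96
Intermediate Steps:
K = -36 (K = -4*(36 - 27) = -4*9 = -36)
f(L) = (33 + L)/(2*L) (f(L) = (33 + L)/((2*L)) = (33 + L)*(1/(2*L)) = (33 + L)/(2*L))
A(O, Q) = -6 + O - Q (A(O, Q) = -6 + (O - Q) = -6 + O - Q)
f(K) - (7*3 + A(3, 0))*19 = (½)*(33 - 36)/(-36) - (7*3 + (-6 + 3 - 1*0))*19 = (½)*(-1/36)*(-3) - (21 + (-6 + 3 + 0))*19 = 1/24 - (21 - 3)*19 = 1/24 - 18*19 = 1/24 - 1*342 = 1/24 - 342 = -8207/24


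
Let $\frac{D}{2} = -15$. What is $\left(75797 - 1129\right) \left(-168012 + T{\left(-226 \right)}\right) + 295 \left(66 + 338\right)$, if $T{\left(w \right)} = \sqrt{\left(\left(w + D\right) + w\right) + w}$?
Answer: $-12545000836 + 149336 i \sqrt{177} \approx -1.2545 \cdot 10^{10} + 1.9868 \cdot 10^{6} i$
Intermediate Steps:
$D = -30$ ($D = 2 \left(-15\right) = -30$)
$T{\left(w \right)} = \sqrt{-30 + 3 w}$ ($T{\left(w \right)} = \sqrt{\left(\left(w - 30\right) + w\right) + w} = \sqrt{\left(\left(-30 + w\right) + w\right) + w} = \sqrt{\left(-30 + 2 w\right) + w} = \sqrt{-30 + 3 w}$)
$\left(75797 - 1129\right) \left(-168012 + T{\left(-226 \right)}\right) + 295 \left(66 + 338\right) = \left(75797 - 1129\right) \left(-168012 + \sqrt{-30 + 3 \left(-226\right)}\right) + 295 \left(66 + 338\right) = 74668 \left(-168012 + \sqrt{-30 - 678}\right) + 295 \cdot 404 = 74668 \left(-168012 + \sqrt{-708}\right) + 119180 = 74668 \left(-168012 + 2 i \sqrt{177}\right) + 119180 = \left(-12545120016 + 149336 i \sqrt{177}\right) + 119180 = -12545000836 + 149336 i \sqrt{177}$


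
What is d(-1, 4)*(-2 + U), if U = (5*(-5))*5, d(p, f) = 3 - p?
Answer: -508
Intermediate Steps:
U = -125 (U = -25*5 = -125)
d(-1, 4)*(-2 + U) = (3 - 1*(-1))*(-2 - 125) = (3 + 1)*(-127) = 4*(-127) = -508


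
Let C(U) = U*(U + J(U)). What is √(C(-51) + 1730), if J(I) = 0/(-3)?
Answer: √4331 ≈ 65.810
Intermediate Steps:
J(I) = 0 (J(I) = 0*(-⅓) = 0)
C(U) = U² (C(U) = U*(U + 0) = U*U = U²)
√(C(-51) + 1730) = √((-51)² + 1730) = √(2601 + 1730) = √4331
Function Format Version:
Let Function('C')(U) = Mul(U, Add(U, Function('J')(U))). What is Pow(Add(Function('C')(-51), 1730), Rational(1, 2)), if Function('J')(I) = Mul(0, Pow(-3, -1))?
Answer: Pow(4331, Rational(1, 2)) ≈ 65.810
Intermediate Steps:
Function('J')(I) = 0 (Function('J')(I) = Mul(0, Rational(-1, 3)) = 0)
Function('C')(U) = Pow(U, 2) (Function('C')(U) = Mul(U, Add(U, 0)) = Mul(U, U) = Pow(U, 2))
Pow(Add(Function('C')(-51), 1730), Rational(1, 2)) = Pow(Add(Pow(-51, 2), 1730), Rational(1, 2)) = Pow(Add(2601, 1730), Rational(1, 2)) = Pow(4331, Rational(1, 2))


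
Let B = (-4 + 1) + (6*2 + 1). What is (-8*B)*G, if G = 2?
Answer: -160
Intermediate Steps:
B = 10 (B = -3 + (12 + 1) = -3 + 13 = 10)
(-8*B)*G = -8*10*2 = -80*2 = -160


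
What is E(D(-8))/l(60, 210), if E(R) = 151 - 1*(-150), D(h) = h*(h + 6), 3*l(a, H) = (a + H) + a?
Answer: 301/110 ≈ 2.7364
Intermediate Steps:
l(a, H) = H/3 + 2*a/3 (l(a, H) = ((a + H) + a)/3 = ((H + a) + a)/3 = (H + 2*a)/3 = H/3 + 2*a/3)
D(h) = h*(6 + h)
E(R) = 301 (E(R) = 151 + 150 = 301)
E(D(-8))/l(60, 210) = 301/((⅓)*210 + (⅔)*60) = 301/(70 + 40) = 301/110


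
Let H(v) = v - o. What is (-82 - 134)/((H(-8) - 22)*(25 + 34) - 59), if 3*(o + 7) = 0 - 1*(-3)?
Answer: 216/1475 ≈ 0.14644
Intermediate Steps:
o = -6 (o = -7 + (0 - 1*(-3))/3 = -7 + (0 + 3)/3 = -7 + (1/3)*3 = -7 + 1 = -6)
H(v) = 6 + v (H(v) = v - 1*(-6) = v + 6 = 6 + v)
(-82 - 134)/((H(-8) - 22)*(25 + 34) - 59) = (-82 - 134)/(((6 - 8) - 22)*(25 + 34) - 59) = -216/((-2 - 22)*59 - 59) = -216/(-24*59 - 59) = -216/(-1416 - 59) = -216/(-1475) = -216*(-1/1475) = 216/1475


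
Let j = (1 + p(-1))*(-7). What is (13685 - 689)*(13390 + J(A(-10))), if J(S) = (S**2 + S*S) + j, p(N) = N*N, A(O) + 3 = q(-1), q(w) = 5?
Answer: 173938464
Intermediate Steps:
A(O) = 2 (A(O) = -3 + 5 = 2)
p(N) = N**2
j = -14 (j = (1 + (-1)**2)*(-7) = (1 + 1)*(-7) = 2*(-7) = -14)
J(S) = -14 + 2*S**2 (J(S) = (S**2 + S*S) - 14 = (S**2 + S**2) - 14 = 2*S**2 - 14 = -14 + 2*S**2)
(13685 - 689)*(13390 + J(A(-10))) = (13685 - 689)*(13390 + (-14 + 2*2**2)) = 12996*(13390 + (-14 + 2*4)) = 12996*(13390 + (-14 + 8)) = 12996*(13390 - 6) = 12996*13384 = 173938464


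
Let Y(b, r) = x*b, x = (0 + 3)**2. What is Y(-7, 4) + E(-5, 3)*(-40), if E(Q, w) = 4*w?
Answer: -543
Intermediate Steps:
x = 9 (x = 3**2 = 9)
Y(b, r) = 9*b
Y(-7, 4) + E(-5, 3)*(-40) = 9*(-7) + (4*3)*(-40) = -63 + 12*(-40) = -63 - 480 = -543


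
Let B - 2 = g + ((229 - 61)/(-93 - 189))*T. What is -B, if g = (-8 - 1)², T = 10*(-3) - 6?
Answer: -4909/47 ≈ -104.45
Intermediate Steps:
T = -36 (T = -30 - 6 = -36)
g = 81 (g = (-9)² = 81)
B = 4909/47 (B = 2 + (81 + ((229 - 61)/(-93 - 189))*(-36)) = 2 + (81 + (168/(-282))*(-36)) = 2 + (81 + (168*(-1/282))*(-36)) = 2 + (81 - 28/47*(-36)) = 2 + (81 + 1008/47) = 2 + 4815/47 = 4909/47 ≈ 104.45)
-B = -1*4909/47 = -4909/47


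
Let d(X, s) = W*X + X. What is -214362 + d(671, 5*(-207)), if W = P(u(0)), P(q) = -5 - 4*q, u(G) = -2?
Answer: -211678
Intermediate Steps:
P(q) = -5 - 4*q
W = 3 (W = -5 - 4*(-2) = -5 + 8 = 3)
d(X, s) = 4*X (d(X, s) = 3*X + X = 4*X)
-214362 + d(671, 5*(-207)) = -214362 + 4*671 = -214362 + 2684 = -211678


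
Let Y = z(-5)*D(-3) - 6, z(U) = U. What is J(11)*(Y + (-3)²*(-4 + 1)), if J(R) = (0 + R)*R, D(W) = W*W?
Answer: -9438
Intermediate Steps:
D(W) = W²
J(R) = R² (J(R) = R*R = R²)
Y = -51 (Y = -5*(-3)² - 6 = -5*9 - 6 = -45 - 6 = -51)
J(11)*(Y + (-3)²*(-4 + 1)) = 11²*(-51 + (-3)²*(-4 + 1)) = 121*(-51 + 9*(-3)) = 121*(-51 - 27) = 121*(-78) = -9438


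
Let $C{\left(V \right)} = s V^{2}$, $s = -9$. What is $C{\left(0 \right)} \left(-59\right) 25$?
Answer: $0$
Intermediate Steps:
$C{\left(V \right)} = - 9 V^{2}$
$C{\left(0 \right)} \left(-59\right) 25 = - 9 \cdot 0^{2} \left(-59\right) 25 = \left(-9\right) 0 \left(-59\right) 25 = 0 \left(-59\right) 25 = 0 \cdot 25 = 0$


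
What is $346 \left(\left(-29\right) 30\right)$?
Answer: $-301020$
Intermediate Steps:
$346 \left(\left(-29\right) 30\right) = 346 \left(-870\right) = -301020$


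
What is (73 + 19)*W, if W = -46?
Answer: -4232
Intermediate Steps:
(73 + 19)*W = (73 + 19)*(-46) = 92*(-46) = -4232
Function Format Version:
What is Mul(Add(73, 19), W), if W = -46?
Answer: -4232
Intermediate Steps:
Mul(Add(73, 19), W) = Mul(Add(73, 19), -46) = Mul(92, -46) = -4232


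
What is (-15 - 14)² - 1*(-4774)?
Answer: 5615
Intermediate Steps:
(-15 - 14)² - 1*(-4774) = (-29)² + 4774 = 841 + 4774 = 5615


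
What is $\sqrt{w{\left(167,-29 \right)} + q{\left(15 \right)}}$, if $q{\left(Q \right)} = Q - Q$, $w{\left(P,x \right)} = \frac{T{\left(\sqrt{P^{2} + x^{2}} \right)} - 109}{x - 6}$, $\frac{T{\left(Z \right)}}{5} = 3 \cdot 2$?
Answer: $\frac{\sqrt{2765}}{35} \approx 1.5024$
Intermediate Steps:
$T{\left(Z \right)} = 30$ ($T{\left(Z \right)} = 5 \cdot 3 \cdot 2 = 5 \cdot 6 = 30$)
$w{\left(P,x \right)} = - \frac{79}{-6 + x}$ ($w{\left(P,x \right)} = \frac{30 - 109}{x - 6} = - \frac{79}{-6 + x}$)
$q{\left(Q \right)} = 0$
$\sqrt{w{\left(167,-29 \right)} + q{\left(15 \right)}} = \sqrt{- \frac{79}{-6 - 29} + 0} = \sqrt{- \frac{79}{-35} + 0} = \sqrt{\left(-79\right) \left(- \frac{1}{35}\right) + 0} = \sqrt{\frac{79}{35} + 0} = \sqrt{\frac{79}{35}} = \frac{\sqrt{2765}}{35}$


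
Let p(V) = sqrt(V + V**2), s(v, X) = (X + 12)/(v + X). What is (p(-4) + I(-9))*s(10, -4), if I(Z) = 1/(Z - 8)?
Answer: -4/51 + 8*sqrt(3)/3 ≈ 4.5404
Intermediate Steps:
s(v, X) = (12 + X)/(X + v)
I(Z) = 1/(-8 + Z)
(p(-4) + I(-9))*s(10, -4) = (sqrt(-4*(1 - 4)) + 1/(-8 - 9))*((12 - 4)/(-4 + 10)) = (sqrt(-4*(-3)) + 1/(-17))*(8/6) = (sqrt(12) - 1/17)*((1/6)*8) = (2*sqrt(3) - 1/17)*(4/3) = (-1/17 + 2*sqrt(3))*(4/3) = -4/51 + 8*sqrt(3)/3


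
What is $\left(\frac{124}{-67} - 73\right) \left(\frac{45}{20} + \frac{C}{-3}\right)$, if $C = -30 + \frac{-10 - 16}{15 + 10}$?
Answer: $- \frac{3790337}{4020} \approx -942.87$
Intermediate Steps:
$C = - \frac{776}{25}$ ($C = -30 - \frac{26}{25} = - \frac{776}{25} \approx -31.04$)
$\left(\frac{124}{-67} - 73\right) \left(\frac{45}{20} + \frac{C}{-3}\right) = \left(\frac{124}{-67} - 73\right) \left(\frac{45}{20} - \frac{776}{25 \left(-3\right)}\right) = \left(124 \left(- \frac{1}{67}\right) - 73\right) \left(45 \cdot \frac{1}{20} - - \frac{776}{75}\right) = \left(- \frac{124}{67} - 73\right) \left(\frac{9}{4} + \frac{776}{75}\right) = \left(- \frac{5015}{67}\right) \frac{3779}{300} = - \frac{3790337}{4020}$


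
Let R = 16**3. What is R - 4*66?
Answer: 3832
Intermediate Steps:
R = 4096
R - 4*66 = 4096 - 4*66 = 4096 - 264 = 3832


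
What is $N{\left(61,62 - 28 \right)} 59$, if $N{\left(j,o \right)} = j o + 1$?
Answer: $122425$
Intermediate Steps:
$N{\left(j,o \right)} = 1 + j o$
$N{\left(61,62 - 28 \right)} 59 = \left(1 + 61 \left(62 - 28\right)\right) 59 = \left(1 + 61 \cdot 34\right) 59 = \left(1 + 2074\right) 59 = 2075 \cdot 59 = 122425$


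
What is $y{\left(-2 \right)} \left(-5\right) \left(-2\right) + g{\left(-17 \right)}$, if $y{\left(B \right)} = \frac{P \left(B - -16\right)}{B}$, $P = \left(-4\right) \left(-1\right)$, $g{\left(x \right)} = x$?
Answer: $-297$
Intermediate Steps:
$P = 4$
$y{\left(B \right)} = \frac{64 + 4 B}{B}$ ($y{\left(B \right)} = \frac{4 \left(B - -16\right)}{B} = \frac{4 \left(B + 16\right)}{B} = \frac{4 \left(16 + B\right)}{B} = \frac{64 + 4 B}{B}$)
$y{\left(-2 \right)} \left(-5\right) \left(-2\right) + g{\left(-17 \right)} = \left(4 + \frac{64}{-2}\right) \left(-5\right) \left(-2\right) - 17 = \left(4 + 64 \left(- \frac{1}{2}\right)\right) \left(-5\right) \left(-2\right) - 17 = \left(4 - 32\right) \left(-5\right) \left(-2\right) - 17 = \left(-28\right) \left(-5\right) \left(-2\right) - 17 = 140 \left(-2\right) - 17 = -280 - 17 = -297$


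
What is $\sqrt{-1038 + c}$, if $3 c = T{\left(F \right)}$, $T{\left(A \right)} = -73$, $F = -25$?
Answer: $\frac{i \sqrt{9561}}{3} \approx 32.593 i$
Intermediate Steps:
$c = - \frac{73}{3}$ ($c = \frac{1}{3} \left(-73\right) = - \frac{73}{3} \approx -24.333$)
$\sqrt{-1038 + c} = \sqrt{-1038 - \frac{73}{3}} = \sqrt{- \frac{3187}{3}} = \frac{i \sqrt{9561}}{3}$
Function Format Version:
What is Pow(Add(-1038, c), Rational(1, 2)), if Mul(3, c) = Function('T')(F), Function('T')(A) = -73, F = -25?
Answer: Mul(Rational(1, 3), I, Pow(9561, Rational(1, 2))) ≈ Mul(32.593, I)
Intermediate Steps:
c = Rational(-73, 3) (c = Mul(Rational(1, 3), -73) = Rational(-73, 3) ≈ -24.333)
Pow(Add(-1038, c), Rational(1, 2)) = Pow(Add(-1038, Rational(-73, 3)), Rational(1, 2)) = Pow(Rational(-3187, 3), Rational(1, 2)) = Mul(Rational(1, 3), I, Pow(9561, Rational(1, 2)))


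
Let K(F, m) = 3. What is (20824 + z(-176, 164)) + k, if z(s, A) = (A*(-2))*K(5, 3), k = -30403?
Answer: -10563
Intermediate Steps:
z(s, A) = -6*A (z(s, A) = (A*(-2))*3 = -2*A*3 = -6*A)
(20824 + z(-176, 164)) + k = (20824 - 6*164) - 30403 = (20824 - 984) - 30403 = 19840 - 30403 = -10563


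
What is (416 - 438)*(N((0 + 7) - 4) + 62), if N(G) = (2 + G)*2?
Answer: -1584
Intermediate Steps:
N(G) = 4 + 2*G
(416 - 438)*(N((0 + 7) - 4) + 62) = (416 - 438)*((4 + 2*((0 + 7) - 4)) + 62) = -22*((4 + 2*(7 - 4)) + 62) = -22*((4 + 2*3) + 62) = -22*((4 + 6) + 62) = -22*(10 + 62) = -22*72 = -1584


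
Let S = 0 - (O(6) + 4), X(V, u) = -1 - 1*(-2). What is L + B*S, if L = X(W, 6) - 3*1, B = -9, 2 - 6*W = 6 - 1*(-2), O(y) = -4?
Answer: -2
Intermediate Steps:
W = -1 (W = ⅓ - (6 - 1*(-2))/6 = ⅓ - (6 + 2)/6 = ⅓ - ⅙*8 = ⅓ - 4/3 = -1)
X(V, u) = 1 (X(V, u) = -1 + 2 = 1)
L = -2 (L = 1 - 3*1 = 1 - 3 = -2)
S = 0 (S = 0 - (-4 + 4) = 0 - 1*0 = 0 + 0 = 0)
L + B*S = -2 - 9*0 = -2 + 0 = -2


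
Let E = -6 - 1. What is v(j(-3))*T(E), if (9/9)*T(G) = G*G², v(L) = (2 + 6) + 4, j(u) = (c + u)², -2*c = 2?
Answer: -4116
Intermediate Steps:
c = -1 (c = -½*2 = -1)
j(u) = (-1 + u)²
E = -7
v(L) = 12 (v(L) = 8 + 4 = 12)
T(G) = G³ (T(G) = G*G² = G³)
v(j(-3))*T(E) = 12*(-7)³ = 12*(-343) = -4116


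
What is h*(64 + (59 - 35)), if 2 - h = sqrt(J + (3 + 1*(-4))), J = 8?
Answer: 176 - 88*sqrt(7) ≈ -56.826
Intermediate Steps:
h = 2 - sqrt(7) (h = 2 - sqrt(8 + (3 + 1*(-4))) = 2 - sqrt(8 + (3 - 4)) = 2 - sqrt(8 - 1) = 2 - sqrt(7) ≈ -0.64575)
h*(64 + (59 - 35)) = (2 - sqrt(7))*(64 + (59 - 35)) = (2 - sqrt(7))*(64 + 24) = (2 - sqrt(7))*88 = 176 - 88*sqrt(7)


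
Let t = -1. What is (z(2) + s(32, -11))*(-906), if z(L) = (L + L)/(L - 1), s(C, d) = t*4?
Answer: 0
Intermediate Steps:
s(C, d) = -4 (s(C, d) = -1*4 = -4)
z(L) = 2*L/(-1 + L) (z(L) = (2*L)/(-1 + L) = 2*L/(-1 + L))
(z(2) + s(32, -11))*(-906) = (2*2/(-1 + 2) - 4)*(-906) = (2*2/1 - 4)*(-906) = (2*2*1 - 4)*(-906) = (4 - 4)*(-906) = 0*(-906) = 0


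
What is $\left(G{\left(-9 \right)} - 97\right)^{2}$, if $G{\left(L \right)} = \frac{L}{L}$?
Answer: $9216$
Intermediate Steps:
$G{\left(L \right)} = 1$
$\left(G{\left(-9 \right)} - 97\right)^{2} = \left(1 - 97\right)^{2} = \left(-96\right)^{2} = 9216$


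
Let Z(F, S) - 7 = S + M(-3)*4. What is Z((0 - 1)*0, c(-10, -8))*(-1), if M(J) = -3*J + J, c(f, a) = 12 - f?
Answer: -53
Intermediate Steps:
M(J) = -2*J
Z(F, S) = 31 + S (Z(F, S) = 7 + (S - 2*(-3)*4) = 7 + (S + 6*4) = 7 + (S + 24) = 7 + (24 + S) = 31 + S)
Z((0 - 1)*0, c(-10, -8))*(-1) = (31 + (12 - 1*(-10)))*(-1) = (31 + (12 + 10))*(-1) = (31 + 22)*(-1) = 53*(-1) = -53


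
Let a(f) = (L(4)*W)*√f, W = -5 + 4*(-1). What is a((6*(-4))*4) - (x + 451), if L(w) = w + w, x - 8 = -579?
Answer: 120 - 288*I*√6 ≈ 120.0 - 705.45*I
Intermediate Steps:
x = -571 (x = 8 - 579 = -571)
L(w) = 2*w
W = -9 (W = -5 - 4 = -9)
a(f) = -72*√f (a(f) = ((2*4)*(-9))*√f = (8*(-9))*√f = -72*√f)
a((6*(-4))*4) - (x + 451) = -72*2*(2*I*√6) - (-571 + 451) = -72*4*I*√6 - 1*(-120) = -288*I*√6 + 120 = 120 - 288*I*√6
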